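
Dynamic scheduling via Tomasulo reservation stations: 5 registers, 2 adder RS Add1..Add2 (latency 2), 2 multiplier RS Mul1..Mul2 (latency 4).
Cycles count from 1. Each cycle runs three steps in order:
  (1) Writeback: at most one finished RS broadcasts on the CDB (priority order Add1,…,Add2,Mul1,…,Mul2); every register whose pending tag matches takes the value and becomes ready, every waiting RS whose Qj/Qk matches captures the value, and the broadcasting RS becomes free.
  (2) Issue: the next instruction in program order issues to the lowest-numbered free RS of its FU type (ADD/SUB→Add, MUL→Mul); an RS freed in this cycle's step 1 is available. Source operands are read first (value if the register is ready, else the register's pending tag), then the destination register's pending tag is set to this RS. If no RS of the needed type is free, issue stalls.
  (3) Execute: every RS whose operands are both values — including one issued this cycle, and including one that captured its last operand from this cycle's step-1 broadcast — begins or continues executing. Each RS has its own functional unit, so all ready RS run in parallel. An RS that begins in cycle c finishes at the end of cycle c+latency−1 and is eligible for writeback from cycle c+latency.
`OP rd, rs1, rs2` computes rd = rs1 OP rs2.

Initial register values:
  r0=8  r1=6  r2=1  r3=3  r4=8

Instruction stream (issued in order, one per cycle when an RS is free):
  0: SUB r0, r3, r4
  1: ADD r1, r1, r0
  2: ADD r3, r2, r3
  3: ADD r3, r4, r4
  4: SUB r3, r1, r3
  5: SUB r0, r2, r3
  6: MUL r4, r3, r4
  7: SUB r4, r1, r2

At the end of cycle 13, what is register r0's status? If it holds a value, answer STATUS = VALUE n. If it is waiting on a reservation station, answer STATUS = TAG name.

STATUS = VALUE 16

cycle 1: issue SUB r0<-Add1 // r0:Add1,r1:6,r2:1,r3:3,r4:8
cycle 2: issue ADD r1<-Add2 // r0:Add1,r1:Add2,r2:1,r3:3,r4:8
cycle 3: CDB Add1=-5; issue ADD r3<-Add1 // r0:-5,r1:Add2,r2:1,r3:Add1,r4:8
cycle 4: stall // r0:-5,r1:Add2,r2:1,r3:Add1,r4:8
cycle 5: CDB Add1=4; issue ADD r3<-Add1 // r0:-5,r1:Add2,r2:1,r3:Add1,r4:8
cycle 6: CDB Add2=1; issue SUB r3<-Add2 // r0:-5,r1:1,r2:1,r3:Add2,r4:8
cycle 7: CDB Add1=16; issue SUB r0<-Add1 // r0:Add1,r1:1,r2:1,r3:Add2,r4:8
cycle 8: issue MUL r4<-Mul1 // r0:Add1,r1:1,r2:1,r3:Add2,r4:Mul1
cycle 9: CDB Add2=-15; issue SUB r4<-Add2 // r0:Add1,r1:1,r2:1,r3:-15,r4:Add2
cycle 10: - // r0:Add1,r1:1,r2:1,r3:-15,r4:Add2
cycle 11: CDB Add1=16 // r0:16,r1:1,r2:1,r3:-15,r4:Add2
cycle 12: CDB Add2=0 // r0:16,r1:1,r2:1,r3:-15,r4:0
cycle 13: CDB Mul1=-120 // r0:16,r1:1,r2:1,r3:-15,r4:0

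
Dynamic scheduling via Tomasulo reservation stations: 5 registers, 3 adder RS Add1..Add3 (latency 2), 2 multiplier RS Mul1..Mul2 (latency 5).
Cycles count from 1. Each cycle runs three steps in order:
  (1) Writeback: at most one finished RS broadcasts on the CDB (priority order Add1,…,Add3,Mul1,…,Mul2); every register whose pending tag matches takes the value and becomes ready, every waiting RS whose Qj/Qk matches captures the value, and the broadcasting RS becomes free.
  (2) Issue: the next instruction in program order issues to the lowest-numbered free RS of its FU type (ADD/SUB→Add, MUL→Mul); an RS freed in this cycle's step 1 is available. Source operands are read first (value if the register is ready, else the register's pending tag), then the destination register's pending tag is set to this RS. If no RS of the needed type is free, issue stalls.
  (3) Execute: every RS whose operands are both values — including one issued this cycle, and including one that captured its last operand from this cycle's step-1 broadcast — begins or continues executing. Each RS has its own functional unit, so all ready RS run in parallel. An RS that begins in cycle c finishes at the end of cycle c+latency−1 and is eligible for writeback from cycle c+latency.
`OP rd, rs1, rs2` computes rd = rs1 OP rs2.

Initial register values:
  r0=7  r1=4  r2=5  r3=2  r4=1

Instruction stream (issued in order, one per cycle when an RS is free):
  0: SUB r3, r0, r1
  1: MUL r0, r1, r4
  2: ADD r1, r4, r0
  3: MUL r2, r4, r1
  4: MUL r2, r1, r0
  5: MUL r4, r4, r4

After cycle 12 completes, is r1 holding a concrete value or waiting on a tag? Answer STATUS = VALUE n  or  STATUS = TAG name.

  c1: issue SUB r3<-Add1  regs: r0:7,r1:4,r2:5,r3:Add1,r4:1
  c2: issue MUL r0<-Mul1  regs: r0:Mul1,r1:4,r2:5,r3:Add1,r4:1
  c3: CDB Add1=3; issue ADD r1<-Add1  regs: r0:Mul1,r1:Add1,r2:5,r3:3,r4:1
  c4: issue MUL r2<-Mul2  regs: r0:Mul1,r1:Add1,r2:Mul2,r3:3,r4:1
  c5: stall  regs: r0:Mul1,r1:Add1,r2:Mul2,r3:3,r4:1
  c6: stall  regs: r0:Mul1,r1:Add1,r2:Mul2,r3:3,r4:1
  c7: CDB Mul1=4; issue MUL r2<-Mul1  regs: r0:4,r1:Add1,r2:Mul1,r3:3,r4:1
  c8: stall  regs: r0:4,r1:Add1,r2:Mul1,r3:3,r4:1
  c9: CDB Add1=5; stall  regs: r0:4,r1:5,r2:Mul1,r3:3,r4:1
  c10: stall  regs: r0:4,r1:5,r2:Mul1,r3:3,r4:1
  c11: stall  regs: r0:4,r1:5,r2:Mul1,r3:3,r4:1
  c12: stall  regs: r0:4,r1:5,r2:Mul1,r3:3,r4:1

STATUS = VALUE 5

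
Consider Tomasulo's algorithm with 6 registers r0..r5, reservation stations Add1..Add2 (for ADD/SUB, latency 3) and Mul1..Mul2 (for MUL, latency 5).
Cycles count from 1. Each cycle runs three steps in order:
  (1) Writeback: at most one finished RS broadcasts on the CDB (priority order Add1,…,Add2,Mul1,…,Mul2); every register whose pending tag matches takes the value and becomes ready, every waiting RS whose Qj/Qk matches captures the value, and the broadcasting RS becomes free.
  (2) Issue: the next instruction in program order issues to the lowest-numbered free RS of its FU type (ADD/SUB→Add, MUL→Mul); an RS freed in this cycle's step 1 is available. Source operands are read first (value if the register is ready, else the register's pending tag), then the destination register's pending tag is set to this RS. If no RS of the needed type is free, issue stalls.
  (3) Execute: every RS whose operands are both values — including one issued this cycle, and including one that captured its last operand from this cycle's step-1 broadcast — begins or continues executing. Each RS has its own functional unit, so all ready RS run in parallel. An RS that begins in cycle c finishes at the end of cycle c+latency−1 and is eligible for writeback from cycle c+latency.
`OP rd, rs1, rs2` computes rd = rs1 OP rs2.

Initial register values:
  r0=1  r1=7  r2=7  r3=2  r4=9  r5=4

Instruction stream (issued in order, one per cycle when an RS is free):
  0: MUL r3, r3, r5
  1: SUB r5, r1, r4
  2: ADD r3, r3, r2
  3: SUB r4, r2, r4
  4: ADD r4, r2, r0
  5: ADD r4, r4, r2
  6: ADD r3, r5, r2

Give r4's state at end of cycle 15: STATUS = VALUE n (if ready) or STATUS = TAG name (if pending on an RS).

STATUS = VALUE 15

  c1: issue MUL r3<-Mul1  regs: r0:1,r1:7,r2:7,r3:Mul1,r4:9,r5:4
  c2: issue SUB r5<-Add1  regs: r0:1,r1:7,r2:7,r3:Mul1,r4:9,r5:Add1
  c3: issue ADD r3<-Add2  regs: r0:1,r1:7,r2:7,r3:Add2,r4:9,r5:Add1
  c4: stall  regs: r0:1,r1:7,r2:7,r3:Add2,r4:9,r5:Add1
  c5: CDB Add1=-2; issue SUB r4<-Add1  regs: r0:1,r1:7,r2:7,r3:Add2,r4:Add1,r5:-2
  c6: CDB Mul1=8; stall  regs: r0:1,r1:7,r2:7,r3:Add2,r4:Add1,r5:-2
  c7: stall  regs: r0:1,r1:7,r2:7,r3:Add2,r4:Add1,r5:-2
  c8: CDB Add1=-2; issue ADD r4<-Add1  regs: r0:1,r1:7,r2:7,r3:Add2,r4:Add1,r5:-2
  c9: CDB Add2=15; issue ADD r4<-Add2  regs: r0:1,r1:7,r2:7,r3:15,r4:Add2,r5:-2
  c10: stall  regs: r0:1,r1:7,r2:7,r3:15,r4:Add2,r5:-2
  c11: CDB Add1=8; issue ADD r3<-Add1  regs: r0:1,r1:7,r2:7,r3:Add1,r4:Add2,r5:-2
  c12: -  regs: r0:1,r1:7,r2:7,r3:Add1,r4:Add2,r5:-2
  c13: -  regs: r0:1,r1:7,r2:7,r3:Add1,r4:Add2,r5:-2
  c14: CDB Add1=5  regs: r0:1,r1:7,r2:7,r3:5,r4:Add2,r5:-2
  c15: CDB Add2=15  regs: r0:1,r1:7,r2:7,r3:5,r4:15,r5:-2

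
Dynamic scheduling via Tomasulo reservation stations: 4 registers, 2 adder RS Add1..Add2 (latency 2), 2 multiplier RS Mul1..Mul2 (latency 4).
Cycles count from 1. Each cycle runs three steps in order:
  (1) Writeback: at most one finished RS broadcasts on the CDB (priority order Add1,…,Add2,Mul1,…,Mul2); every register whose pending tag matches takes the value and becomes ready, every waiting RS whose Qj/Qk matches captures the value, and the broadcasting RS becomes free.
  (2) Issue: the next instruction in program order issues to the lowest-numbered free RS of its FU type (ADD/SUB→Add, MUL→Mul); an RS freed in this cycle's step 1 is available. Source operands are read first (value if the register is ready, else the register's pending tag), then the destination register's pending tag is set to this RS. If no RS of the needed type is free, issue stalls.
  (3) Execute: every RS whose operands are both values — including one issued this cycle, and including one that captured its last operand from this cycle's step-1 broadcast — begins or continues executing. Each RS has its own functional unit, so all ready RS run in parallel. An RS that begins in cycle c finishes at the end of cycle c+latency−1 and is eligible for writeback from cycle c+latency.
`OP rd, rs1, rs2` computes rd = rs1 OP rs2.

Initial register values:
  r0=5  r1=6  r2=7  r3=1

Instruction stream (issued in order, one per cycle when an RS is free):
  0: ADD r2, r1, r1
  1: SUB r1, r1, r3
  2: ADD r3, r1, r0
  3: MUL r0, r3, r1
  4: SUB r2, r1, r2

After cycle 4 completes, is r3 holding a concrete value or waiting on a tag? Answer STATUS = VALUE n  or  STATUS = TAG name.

STATUS = TAG Add1

  c1: issue ADD r2<-Add1  regs: r0:5,r1:6,r2:Add1,r3:1
  c2: issue SUB r1<-Add2  regs: r0:5,r1:Add2,r2:Add1,r3:1
  c3: CDB Add1=12; issue ADD r3<-Add1  regs: r0:5,r1:Add2,r2:12,r3:Add1
  c4: CDB Add2=5; issue MUL r0<-Mul1  regs: r0:Mul1,r1:5,r2:12,r3:Add1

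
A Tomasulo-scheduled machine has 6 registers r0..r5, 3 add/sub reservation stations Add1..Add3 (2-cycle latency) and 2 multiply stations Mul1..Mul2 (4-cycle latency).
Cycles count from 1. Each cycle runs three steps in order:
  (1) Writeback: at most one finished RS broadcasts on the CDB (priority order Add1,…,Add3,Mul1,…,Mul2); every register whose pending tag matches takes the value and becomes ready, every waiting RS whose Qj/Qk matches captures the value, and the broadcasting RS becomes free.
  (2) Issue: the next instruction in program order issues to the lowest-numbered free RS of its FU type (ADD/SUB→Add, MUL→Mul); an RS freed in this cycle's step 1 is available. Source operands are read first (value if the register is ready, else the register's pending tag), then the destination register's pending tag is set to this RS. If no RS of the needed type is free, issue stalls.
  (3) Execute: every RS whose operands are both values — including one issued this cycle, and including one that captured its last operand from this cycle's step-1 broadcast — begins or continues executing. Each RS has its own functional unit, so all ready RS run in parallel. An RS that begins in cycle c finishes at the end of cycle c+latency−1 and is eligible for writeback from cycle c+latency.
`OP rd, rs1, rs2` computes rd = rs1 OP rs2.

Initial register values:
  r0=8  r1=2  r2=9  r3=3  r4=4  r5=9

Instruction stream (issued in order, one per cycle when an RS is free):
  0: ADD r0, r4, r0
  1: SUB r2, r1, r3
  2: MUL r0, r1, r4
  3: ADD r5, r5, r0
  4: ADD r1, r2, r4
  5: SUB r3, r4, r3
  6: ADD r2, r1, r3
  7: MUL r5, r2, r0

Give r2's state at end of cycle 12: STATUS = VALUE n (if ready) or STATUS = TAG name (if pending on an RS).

c1: issue ADD r0<-Add1 | r0:Add1,r1:2,r2:9,r3:3,r4:4,r5:9
c2: issue SUB r2<-Add2 | r0:Add1,r1:2,r2:Add2,r3:3,r4:4,r5:9
c3: CDB Add1=12; issue MUL r0<-Mul1 | r0:Mul1,r1:2,r2:Add2,r3:3,r4:4,r5:9
c4: CDB Add2=-1; issue ADD r5<-Add1 | r0:Mul1,r1:2,r2:-1,r3:3,r4:4,r5:Add1
c5: issue ADD r1<-Add2 | r0:Mul1,r1:Add2,r2:-1,r3:3,r4:4,r5:Add1
c6: issue SUB r3<-Add3 | r0:Mul1,r1:Add2,r2:-1,r3:Add3,r4:4,r5:Add1
c7: CDB Add2=3; issue ADD r2<-Add2 | r0:Mul1,r1:3,r2:Add2,r3:Add3,r4:4,r5:Add1
c8: CDB Add3=1; issue MUL r5<-Mul2 | r0:Mul1,r1:3,r2:Add2,r3:1,r4:4,r5:Mul2
c9: CDB Mul1=8 | r0:8,r1:3,r2:Add2,r3:1,r4:4,r5:Mul2
c10: CDB Add2=4 | r0:8,r1:3,r2:4,r3:1,r4:4,r5:Mul2
c11: CDB Add1=17 | r0:8,r1:3,r2:4,r3:1,r4:4,r5:Mul2
c12: - | r0:8,r1:3,r2:4,r3:1,r4:4,r5:Mul2

STATUS = VALUE 4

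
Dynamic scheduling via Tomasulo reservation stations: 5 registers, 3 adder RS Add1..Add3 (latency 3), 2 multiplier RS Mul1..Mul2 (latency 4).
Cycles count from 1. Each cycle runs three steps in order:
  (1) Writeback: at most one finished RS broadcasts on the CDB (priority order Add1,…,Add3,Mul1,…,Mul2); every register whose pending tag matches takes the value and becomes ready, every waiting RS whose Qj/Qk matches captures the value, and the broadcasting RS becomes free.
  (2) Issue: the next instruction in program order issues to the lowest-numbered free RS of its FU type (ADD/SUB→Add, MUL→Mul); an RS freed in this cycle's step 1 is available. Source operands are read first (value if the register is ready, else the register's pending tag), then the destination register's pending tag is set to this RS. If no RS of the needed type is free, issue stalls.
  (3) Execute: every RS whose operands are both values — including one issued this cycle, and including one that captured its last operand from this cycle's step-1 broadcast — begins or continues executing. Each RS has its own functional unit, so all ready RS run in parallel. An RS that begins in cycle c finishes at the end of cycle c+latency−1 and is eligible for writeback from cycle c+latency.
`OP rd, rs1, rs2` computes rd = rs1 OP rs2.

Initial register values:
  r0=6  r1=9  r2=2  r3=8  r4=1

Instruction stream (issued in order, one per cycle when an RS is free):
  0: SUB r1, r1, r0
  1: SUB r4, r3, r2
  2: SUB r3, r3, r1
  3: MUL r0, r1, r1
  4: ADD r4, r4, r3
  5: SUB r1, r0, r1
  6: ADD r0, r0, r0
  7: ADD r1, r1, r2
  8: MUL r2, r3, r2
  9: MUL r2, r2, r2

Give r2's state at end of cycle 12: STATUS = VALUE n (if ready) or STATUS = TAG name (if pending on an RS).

STATUS = TAG Mul2

c1: issue SUB r1<-Add1 | r0:6,r1:Add1,r2:2,r3:8,r4:1
c2: issue SUB r4<-Add2 | r0:6,r1:Add1,r2:2,r3:8,r4:Add2
c3: issue SUB r3<-Add3 | r0:6,r1:Add1,r2:2,r3:Add3,r4:Add2
c4: CDB Add1=3; issue MUL r0<-Mul1 | r0:Mul1,r1:3,r2:2,r3:Add3,r4:Add2
c5: CDB Add2=6; issue ADD r4<-Add1 | r0:Mul1,r1:3,r2:2,r3:Add3,r4:Add1
c6: issue SUB r1<-Add2 | r0:Mul1,r1:Add2,r2:2,r3:Add3,r4:Add1
c7: CDB Add3=5; issue ADD r0<-Add3 | r0:Add3,r1:Add2,r2:2,r3:5,r4:Add1
c8: CDB Mul1=9; stall | r0:Add3,r1:Add2,r2:2,r3:5,r4:Add1
c9: stall | r0:Add3,r1:Add2,r2:2,r3:5,r4:Add1
c10: CDB Add1=11; issue ADD r1<-Add1 | r0:Add3,r1:Add1,r2:2,r3:5,r4:11
c11: CDB Add2=6; issue MUL r2<-Mul1 | r0:Add3,r1:Add1,r2:Mul1,r3:5,r4:11
c12: CDB Add3=18; issue MUL r2<-Mul2 | r0:18,r1:Add1,r2:Mul2,r3:5,r4:11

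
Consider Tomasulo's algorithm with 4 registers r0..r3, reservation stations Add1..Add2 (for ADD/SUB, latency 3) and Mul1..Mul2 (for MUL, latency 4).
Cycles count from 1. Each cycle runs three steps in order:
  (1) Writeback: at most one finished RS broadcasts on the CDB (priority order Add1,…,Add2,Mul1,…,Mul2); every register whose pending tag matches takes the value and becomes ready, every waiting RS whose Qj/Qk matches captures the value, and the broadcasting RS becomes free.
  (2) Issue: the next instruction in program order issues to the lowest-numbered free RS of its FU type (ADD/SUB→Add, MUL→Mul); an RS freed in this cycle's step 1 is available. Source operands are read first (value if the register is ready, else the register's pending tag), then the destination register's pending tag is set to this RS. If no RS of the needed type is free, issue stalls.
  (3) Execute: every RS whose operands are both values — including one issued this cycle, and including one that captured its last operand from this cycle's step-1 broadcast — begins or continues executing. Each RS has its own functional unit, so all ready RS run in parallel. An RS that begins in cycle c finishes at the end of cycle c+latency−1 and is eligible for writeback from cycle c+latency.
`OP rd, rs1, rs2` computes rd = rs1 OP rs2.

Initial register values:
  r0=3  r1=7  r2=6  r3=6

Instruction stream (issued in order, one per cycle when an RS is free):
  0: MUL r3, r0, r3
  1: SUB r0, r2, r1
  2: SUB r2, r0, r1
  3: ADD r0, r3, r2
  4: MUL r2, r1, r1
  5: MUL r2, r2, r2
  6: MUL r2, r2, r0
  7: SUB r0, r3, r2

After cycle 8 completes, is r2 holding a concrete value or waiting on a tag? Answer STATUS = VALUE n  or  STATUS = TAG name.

STATUS = TAG Mul2

c1: issue MUL r3<-Mul1 | r0:3,r1:7,r2:6,r3:Mul1
c2: issue SUB r0<-Add1 | r0:Add1,r1:7,r2:6,r3:Mul1
c3: issue SUB r2<-Add2 | r0:Add1,r1:7,r2:Add2,r3:Mul1
c4: stall | r0:Add1,r1:7,r2:Add2,r3:Mul1
c5: CDB Add1=-1; issue ADD r0<-Add1 | r0:Add1,r1:7,r2:Add2,r3:Mul1
c6: CDB Mul1=18; issue MUL r2<-Mul1 | r0:Add1,r1:7,r2:Mul1,r3:18
c7: issue MUL r2<-Mul2 | r0:Add1,r1:7,r2:Mul2,r3:18
c8: CDB Add2=-8; stall | r0:Add1,r1:7,r2:Mul2,r3:18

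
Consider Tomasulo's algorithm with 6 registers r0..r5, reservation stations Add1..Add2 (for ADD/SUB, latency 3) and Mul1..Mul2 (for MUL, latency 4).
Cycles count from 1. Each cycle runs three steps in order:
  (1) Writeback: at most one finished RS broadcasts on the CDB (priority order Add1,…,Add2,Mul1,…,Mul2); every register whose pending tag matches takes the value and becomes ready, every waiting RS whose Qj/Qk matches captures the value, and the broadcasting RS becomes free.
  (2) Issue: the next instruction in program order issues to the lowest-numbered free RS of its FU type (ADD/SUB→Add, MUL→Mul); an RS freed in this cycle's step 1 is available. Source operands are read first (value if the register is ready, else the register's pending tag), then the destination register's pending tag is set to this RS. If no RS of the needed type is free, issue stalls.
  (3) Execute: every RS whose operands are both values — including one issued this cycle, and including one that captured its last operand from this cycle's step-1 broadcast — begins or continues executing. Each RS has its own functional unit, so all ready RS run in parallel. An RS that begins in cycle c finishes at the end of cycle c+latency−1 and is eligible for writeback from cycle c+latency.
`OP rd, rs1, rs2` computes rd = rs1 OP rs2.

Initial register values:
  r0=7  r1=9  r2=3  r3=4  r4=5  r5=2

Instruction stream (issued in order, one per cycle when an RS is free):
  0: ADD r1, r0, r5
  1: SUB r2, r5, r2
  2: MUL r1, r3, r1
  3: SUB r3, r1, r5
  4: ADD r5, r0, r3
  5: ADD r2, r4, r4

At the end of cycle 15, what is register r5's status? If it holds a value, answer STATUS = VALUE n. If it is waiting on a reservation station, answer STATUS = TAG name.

cycle 1: issue ADD r1<-Add1 // r0:7,r1:Add1,r2:3,r3:4,r4:5,r5:2
cycle 2: issue SUB r2<-Add2 // r0:7,r1:Add1,r2:Add2,r3:4,r4:5,r5:2
cycle 3: issue MUL r1<-Mul1 // r0:7,r1:Mul1,r2:Add2,r3:4,r4:5,r5:2
cycle 4: CDB Add1=9; issue SUB r3<-Add1 // r0:7,r1:Mul1,r2:Add2,r3:Add1,r4:5,r5:2
cycle 5: CDB Add2=-1; issue ADD r5<-Add2 // r0:7,r1:Mul1,r2:-1,r3:Add1,r4:5,r5:Add2
cycle 6: stall // r0:7,r1:Mul1,r2:-1,r3:Add1,r4:5,r5:Add2
cycle 7: stall // r0:7,r1:Mul1,r2:-1,r3:Add1,r4:5,r5:Add2
cycle 8: CDB Mul1=36; stall // r0:7,r1:36,r2:-1,r3:Add1,r4:5,r5:Add2
cycle 9: stall // r0:7,r1:36,r2:-1,r3:Add1,r4:5,r5:Add2
cycle 10: stall // r0:7,r1:36,r2:-1,r3:Add1,r4:5,r5:Add2
cycle 11: CDB Add1=34; issue ADD r2<-Add1 // r0:7,r1:36,r2:Add1,r3:34,r4:5,r5:Add2
cycle 12: - // r0:7,r1:36,r2:Add1,r3:34,r4:5,r5:Add2
cycle 13: - // r0:7,r1:36,r2:Add1,r3:34,r4:5,r5:Add2
cycle 14: CDB Add1=10 // r0:7,r1:36,r2:10,r3:34,r4:5,r5:Add2
cycle 15: CDB Add2=41 // r0:7,r1:36,r2:10,r3:34,r4:5,r5:41

STATUS = VALUE 41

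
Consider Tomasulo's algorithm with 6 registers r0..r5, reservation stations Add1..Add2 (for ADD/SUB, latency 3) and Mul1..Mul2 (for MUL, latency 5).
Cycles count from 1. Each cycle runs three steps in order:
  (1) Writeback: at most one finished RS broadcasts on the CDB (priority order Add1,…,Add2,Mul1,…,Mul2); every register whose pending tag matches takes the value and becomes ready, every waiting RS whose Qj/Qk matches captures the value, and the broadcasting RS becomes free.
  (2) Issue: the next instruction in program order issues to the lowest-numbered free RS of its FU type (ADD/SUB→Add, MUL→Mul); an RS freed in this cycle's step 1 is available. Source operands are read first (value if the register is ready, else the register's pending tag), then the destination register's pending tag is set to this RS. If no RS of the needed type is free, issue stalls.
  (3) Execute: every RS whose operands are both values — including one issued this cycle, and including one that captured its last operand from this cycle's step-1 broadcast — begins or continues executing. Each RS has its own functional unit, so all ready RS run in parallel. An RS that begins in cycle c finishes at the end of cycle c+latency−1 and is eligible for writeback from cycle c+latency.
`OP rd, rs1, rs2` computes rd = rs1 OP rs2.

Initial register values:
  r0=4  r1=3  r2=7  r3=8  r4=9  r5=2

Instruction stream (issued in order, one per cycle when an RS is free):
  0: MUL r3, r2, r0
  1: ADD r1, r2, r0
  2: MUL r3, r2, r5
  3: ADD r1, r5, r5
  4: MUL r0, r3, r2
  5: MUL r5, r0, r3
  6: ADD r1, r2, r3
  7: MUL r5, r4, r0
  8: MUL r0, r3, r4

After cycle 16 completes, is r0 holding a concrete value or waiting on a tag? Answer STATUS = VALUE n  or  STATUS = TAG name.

cycle 1: issue MUL r3<-Mul1 // r0:4,r1:3,r2:7,r3:Mul1,r4:9,r5:2
cycle 2: issue ADD r1<-Add1 // r0:4,r1:Add1,r2:7,r3:Mul1,r4:9,r5:2
cycle 3: issue MUL r3<-Mul2 // r0:4,r1:Add1,r2:7,r3:Mul2,r4:9,r5:2
cycle 4: issue ADD r1<-Add2 // r0:4,r1:Add2,r2:7,r3:Mul2,r4:9,r5:2
cycle 5: CDB Add1=11; stall // r0:4,r1:Add2,r2:7,r3:Mul2,r4:9,r5:2
cycle 6: CDB Mul1=28; issue MUL r0<-Mul1 // r0:Mul1,r1:Add2,r2:7,r3:Mul2,r4:9,r5:2
cycle 7: CDB Add2=4; stall // r0:Mul1,r1:4,r2:7,r3:Mul2,r4:9,r5:2
cycle 8: CDB Mul2=14; issue MUL r5<-Mul2 // r0:Mul1,r1:4,r2:7,r3:14,r4:9,r5:Mul2
cycle 9: issue ADD r1<-Add1 // r0:Mul1,r1:Add1,r2:7,r3:14,r4:9,r5:Mul2
cycle 10: stall // r0:Mul1,r1:Add1,r2:7,r3:14,r4:9,r5:Mul2
cycle 11: stall // r0:Mul1,r1:Add1,r2:7,r3:14,r4:9,r5:Mul2
cycle 12: CDB Add1=21; stall // r0:Mul1,r1:21,r2:7,r3:14,r4:9,r5:Mul2
cycle 13: CDB Mul1=98; issue MUL r5<-Mul1 // r0:98,r1:21,r2:7,r3:14,r4:9,r5:Mul1
cycle 14: stall // r0:98,r1:21,r2:7,r3:14,r4:9,r5:Mul1
cycle 15: stall // r0:98,r1:21,r2:7,r3:14,r4:9,r5:Mul1
cycle 16: stall // r0:98,r1:21,r2:7,r3:14,r4:9,r5:Mul1

STATUS = VALUE 98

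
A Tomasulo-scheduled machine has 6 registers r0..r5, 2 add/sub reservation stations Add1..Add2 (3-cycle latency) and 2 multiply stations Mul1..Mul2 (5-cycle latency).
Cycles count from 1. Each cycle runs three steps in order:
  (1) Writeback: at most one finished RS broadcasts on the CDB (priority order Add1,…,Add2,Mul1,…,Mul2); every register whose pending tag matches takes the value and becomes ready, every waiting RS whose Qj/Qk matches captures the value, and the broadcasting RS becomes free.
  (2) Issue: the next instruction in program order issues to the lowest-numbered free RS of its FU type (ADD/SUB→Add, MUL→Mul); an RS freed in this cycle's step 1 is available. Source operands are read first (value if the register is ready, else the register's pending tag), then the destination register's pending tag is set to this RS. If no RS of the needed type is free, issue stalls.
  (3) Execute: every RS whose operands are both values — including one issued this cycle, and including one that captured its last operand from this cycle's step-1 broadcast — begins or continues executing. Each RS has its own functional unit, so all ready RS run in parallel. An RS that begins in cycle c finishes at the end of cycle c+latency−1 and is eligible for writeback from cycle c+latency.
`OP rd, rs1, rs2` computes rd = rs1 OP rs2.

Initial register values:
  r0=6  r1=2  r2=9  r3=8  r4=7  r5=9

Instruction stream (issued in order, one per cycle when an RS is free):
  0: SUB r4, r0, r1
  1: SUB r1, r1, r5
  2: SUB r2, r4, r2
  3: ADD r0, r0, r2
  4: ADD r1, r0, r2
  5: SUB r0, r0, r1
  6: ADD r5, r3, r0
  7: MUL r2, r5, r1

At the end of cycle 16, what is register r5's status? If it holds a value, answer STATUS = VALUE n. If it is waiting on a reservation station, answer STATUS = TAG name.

  c1: issue SUB r4<-Add1  regs: r0:6,r1:2,r2:9,r3:8,r4:Add1,r5:9
  c2: issue SUB r1<-Add2  regs: r0:6,r1:Add2,r2:9,r3:8,r4:Add1,r5:9
  c3: stall  regs: r0:6,r1:Add2,r2:9,r3:8,r4:Add1,r5:9
  c4: CDB Add1=4; issue SUB r2<-Add1  regs: r0:6,r1:Add2,r2:Add1,r3:8,r4:4,r5:9
  c5: CDB Add2=-7; issue ADD r0<-Add2  regs: r0:Add2,r1:-7,r2:Add1,r3:8,r4:4,r5:9
  c6: stall  regs: r0:Add2,r1:-7,r2:Add1,r3:8,r4:4,r5:9
  c7: CDB Add1=-5; issue ADD r1<-Add1  regs: r0:Add2,r1:Add1,r2:-5,r3:8,r4:4,r5:9
  c8: stall  regs: r0:Add2,r1:Add1,r2:-5,r3:8,r4:4,r5:9
  c9: stall  regs: r0:Add2,r1:Add1,r2:-5,r3:8,r4:4,r5:9
  c10: CDB Add2=1; issue SUB r0<-Add2  regs: r0:Add2,r1:Add1,r2:-5,r3:8,r4:4,r5:9
  c11: stall  regs: r0:Add2,r1:Add1,r2:-5,r3:8,r4:4,r5:9
  c12: stall  regs: r0:Add2,r1:Add1,r2:-5,r3:8,r4:4,r5:9
  c13: CDB Add1=-4; issue ADD r5<-Add1  regs: r0:Add2,r1:-4,r2:-5,r3:8,r4:4,r5:Add1
  c14: issue MUL r2<-Mul1  regs: r0:Add2,r1:-4,r2:Mul1,r3:8,r4:4,r5:Add1
  c15: -  regs: r0:Add2,r1:-4,r2:Mul1,r3:8,r4:4,r5:Add1
  c16: CDB Add2=5  regs: r0:5,r1:-4,r2:Mul1,r3:8,r4:4,r5:Add1

STATUS = TAG Add1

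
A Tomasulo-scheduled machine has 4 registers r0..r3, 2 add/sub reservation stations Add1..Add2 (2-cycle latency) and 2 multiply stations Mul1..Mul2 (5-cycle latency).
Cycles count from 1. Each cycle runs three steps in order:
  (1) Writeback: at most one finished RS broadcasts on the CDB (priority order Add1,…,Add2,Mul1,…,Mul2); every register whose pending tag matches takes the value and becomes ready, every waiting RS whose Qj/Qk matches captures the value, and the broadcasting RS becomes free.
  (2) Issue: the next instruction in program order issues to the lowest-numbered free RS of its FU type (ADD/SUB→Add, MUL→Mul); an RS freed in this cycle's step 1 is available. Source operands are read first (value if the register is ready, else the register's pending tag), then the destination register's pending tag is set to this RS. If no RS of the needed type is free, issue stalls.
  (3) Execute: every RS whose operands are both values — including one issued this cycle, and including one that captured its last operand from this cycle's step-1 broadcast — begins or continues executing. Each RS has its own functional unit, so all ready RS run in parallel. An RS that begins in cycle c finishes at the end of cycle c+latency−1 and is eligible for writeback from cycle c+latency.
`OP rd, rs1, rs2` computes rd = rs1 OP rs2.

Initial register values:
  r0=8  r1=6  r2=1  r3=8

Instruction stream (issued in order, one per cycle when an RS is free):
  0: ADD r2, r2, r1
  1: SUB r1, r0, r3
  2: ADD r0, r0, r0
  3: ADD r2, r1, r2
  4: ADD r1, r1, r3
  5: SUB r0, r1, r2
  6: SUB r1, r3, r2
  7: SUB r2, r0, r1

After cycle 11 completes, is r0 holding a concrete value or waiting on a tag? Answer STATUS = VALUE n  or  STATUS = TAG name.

cycle 1: issue ADD r2<-Add1 // r0:8,r1:6,r2:Add1,r3:8
cycle 2: issue SUB r1<-Add2 // r0:8,r1:Add2,r2:Add1,r3:8
cycle 3: CDB Add1=7; issue ADD r0<-Add1 // r0:Add1,r1:Add2,r2:7,r3:8
cycle 4: CDB Add2=0; issue ADD r2<-Add2 // r0:Add1,r1:0,r2:Add2,r3:8
cycle 5: CDB Add1=16; issue ADD r1<-Add1 // r0:16,r1:Add1,r2:Add2,r3:8
cycle 6: CDB Add2=7; issue SUB r0<-Add2 // r0:Add2,r1:Add1,r2:7,r3:8
cycle 7: CDB Add1=8; issue SUB r1<-Add1 // r0:Add2,r1:Add1,r2:7,r3:8
cycle 8: stall // r0:Add2,r1:Add1,r2:7,r3:8
cycle 9: CDB Add1=1; issue SUB r2<-Add1 // r0:Add2,r1:1,r2:Add1,r3:8
cycle 10: CDB Add2=1 // r0:1,r1:1,r2:Add1,r3:8
cycle 11: - // r0:1,r1:1,r2:Add1,r3:8

STATUS = VALUE 1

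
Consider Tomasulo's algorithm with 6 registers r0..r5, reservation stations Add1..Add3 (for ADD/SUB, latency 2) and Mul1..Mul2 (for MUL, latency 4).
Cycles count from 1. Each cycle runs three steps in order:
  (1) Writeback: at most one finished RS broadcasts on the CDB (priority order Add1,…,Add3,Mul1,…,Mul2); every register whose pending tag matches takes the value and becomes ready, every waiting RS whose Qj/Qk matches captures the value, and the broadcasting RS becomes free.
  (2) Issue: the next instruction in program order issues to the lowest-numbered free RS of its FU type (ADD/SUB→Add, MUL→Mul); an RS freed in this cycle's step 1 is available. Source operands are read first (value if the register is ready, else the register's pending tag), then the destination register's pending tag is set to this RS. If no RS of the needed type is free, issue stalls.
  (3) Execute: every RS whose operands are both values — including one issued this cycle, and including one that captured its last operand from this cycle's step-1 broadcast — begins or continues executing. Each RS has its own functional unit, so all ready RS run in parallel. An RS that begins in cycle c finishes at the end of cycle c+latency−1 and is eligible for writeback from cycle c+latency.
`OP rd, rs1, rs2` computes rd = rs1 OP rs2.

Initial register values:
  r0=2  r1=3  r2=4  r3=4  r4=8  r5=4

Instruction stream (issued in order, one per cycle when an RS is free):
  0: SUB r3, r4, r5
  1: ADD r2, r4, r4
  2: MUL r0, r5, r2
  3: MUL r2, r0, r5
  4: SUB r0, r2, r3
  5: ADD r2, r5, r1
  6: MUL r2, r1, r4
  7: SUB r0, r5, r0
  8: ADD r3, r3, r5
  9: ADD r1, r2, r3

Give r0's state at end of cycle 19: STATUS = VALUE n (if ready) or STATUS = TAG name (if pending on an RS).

  c1: issue SUB r3<-Add1  regs: r0:2,r1:3,r2:4,r3:Add1,r4:8,r5:4
  c2: issue ADD r2<-Add2  regs: r0:2,r1:3,r2:Add2,r3:Add1,r4:8,r5:4
  c3: CDB Add1=4; issue MUL r0<-Mul1  regs: r0:Mul1,r1:3,r2:Add2,r3:4,r4:8,r5:4
  c4: CDB Add2=16; issue MUL r2<-Mul2  regs: r0:Mul1,r1:3,r2:Mul2,r3:4,r4:8,r5:4
  c5: issue SUB r0<-Add1  regs: r0:Add1,r1:3,r2:Mul2,r3:4,r4:8,r5:4
  c6: issue ADD r2<-Add2  regs: r0:Add1,r1:3,r2:Add2,r3:4,r4:8,r5:4
  c7: stall  regs: r0:Add1,r1:3,r2:Add2,r3:4,r4:8,r5:4
  c8: CDB Add2=7; stall  regs: r0:Add1,r1:3,r2:7,r3:4,r4:8,r5:4
  c9: CDB Mul1=64; issue MUL r2<-Mul1  regs: r0:Add1,r1:3,r2:Mul1,r3:4,r4:8,r5:4
  c10: issue SUB r0<-Add2  regs: r0:Add2,r1:3,r2:Mul1,r3:4,r4:8,r5:4
  c11: issue ADD r3<-Add3  regs: r0:Add2,r1:3,r2:Mul1,r3:Add3,r4:8,r5:4
  c12: stall  regs: r0:Add2,r1:3,r2:Mul1,r3:Add3,r4:8,r5:4
  c13: CDB Add3=8; issue ADD r1<-Add3  regs: r0:Add2,r1:Add3,r2:Mul1,r3:8,r4:8,r5:4
  c14: CDB Mul1=24  regs: r0:Add2,r1:Add3,r2:24,r3:8,r4:8,r5:4
  c15: CDB Mul2=256  regs: r0:Add2,r1:Add3,r2:24,r3:8,r4:8,r5:4
  c16: CDB Add3=32  regs: r0:Add2,r1:32,r2:24,r3:8,r4:8,r5:4
  c17: CDB Add1=252  regs: r0:Add2,r1:32,r2:24,r3:8,r4:8,r5:4
  c18: -  regs: r0:Add2,r1:32,r2:24,r3:8,r4:8,r5:4
  c19: CDB Add2=-248  regs: r0:-248,r1:32,r2:24,r3:8,r4:8,r5:4

STATUS = VALUE -248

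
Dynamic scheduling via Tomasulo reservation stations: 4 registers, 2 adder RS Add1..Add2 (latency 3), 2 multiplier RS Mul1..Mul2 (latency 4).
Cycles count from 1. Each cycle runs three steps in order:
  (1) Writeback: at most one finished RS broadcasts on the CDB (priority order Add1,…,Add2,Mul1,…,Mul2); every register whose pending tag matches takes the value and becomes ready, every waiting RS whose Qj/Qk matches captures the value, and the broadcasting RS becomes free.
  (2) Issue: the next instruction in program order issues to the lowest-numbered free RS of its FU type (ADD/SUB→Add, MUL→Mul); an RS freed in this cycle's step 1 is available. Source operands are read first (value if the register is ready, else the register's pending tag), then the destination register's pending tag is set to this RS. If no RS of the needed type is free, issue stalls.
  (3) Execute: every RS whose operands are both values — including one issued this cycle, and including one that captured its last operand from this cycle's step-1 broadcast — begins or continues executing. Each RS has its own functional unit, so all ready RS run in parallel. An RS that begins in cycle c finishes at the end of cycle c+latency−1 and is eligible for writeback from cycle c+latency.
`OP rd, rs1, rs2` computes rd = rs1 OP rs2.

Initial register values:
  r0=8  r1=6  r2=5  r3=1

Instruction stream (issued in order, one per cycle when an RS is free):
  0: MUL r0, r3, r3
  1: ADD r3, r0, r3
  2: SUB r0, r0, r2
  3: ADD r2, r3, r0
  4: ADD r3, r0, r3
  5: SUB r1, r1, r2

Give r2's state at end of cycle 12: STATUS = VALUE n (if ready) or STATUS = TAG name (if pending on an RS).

  c1: issue MUL r0<-Mul1  regs: r0:Mul1,r1:6,r2:5,r3:1
  c2: issue ADD r3<-Add1  regs: r0:Mul1,r1:6,r2:5,r3:Add1
  c3: issue SUB r0<-Add2  regs: r0:Add2,r1:6,r2:5,r3:Add1
  c4: stall  regs: r0:Add2,r1:6,r2:5,r3:Add1
  c5: CDB Mul1=1; stall  regs: r0:Add2,r1:6,r2:5,r3:Add1
  c6: stall  regs: r0:Add2,r1:6,r2:5,r3:Add1
  c7: stall  regs: r0:Add2,r1:6,r2:5,r3:Add1
  c8: CDB Add1=2; issue ADD r2<-Add1  regs: r0:Add2,r1:6,r2:Add1,r3:2
  c9: CDB Add2=-4; issue ADD r3<-Add2  regs: r0:-4,r1:6,r2:Add1,r3:Add2
  c10: stall  regs: r0:-4,r1:6,r2:Add1,r3:Add2
  c11: stall  regs: r0:-4,r1:6,r2:Add1,r3:Add2
  c12: CDB Add1=-2; issue SUB r1<-Add1  regs: r0:-4,r1:Add1,r2:-2,r3:Add2

STATUS = VALUE -2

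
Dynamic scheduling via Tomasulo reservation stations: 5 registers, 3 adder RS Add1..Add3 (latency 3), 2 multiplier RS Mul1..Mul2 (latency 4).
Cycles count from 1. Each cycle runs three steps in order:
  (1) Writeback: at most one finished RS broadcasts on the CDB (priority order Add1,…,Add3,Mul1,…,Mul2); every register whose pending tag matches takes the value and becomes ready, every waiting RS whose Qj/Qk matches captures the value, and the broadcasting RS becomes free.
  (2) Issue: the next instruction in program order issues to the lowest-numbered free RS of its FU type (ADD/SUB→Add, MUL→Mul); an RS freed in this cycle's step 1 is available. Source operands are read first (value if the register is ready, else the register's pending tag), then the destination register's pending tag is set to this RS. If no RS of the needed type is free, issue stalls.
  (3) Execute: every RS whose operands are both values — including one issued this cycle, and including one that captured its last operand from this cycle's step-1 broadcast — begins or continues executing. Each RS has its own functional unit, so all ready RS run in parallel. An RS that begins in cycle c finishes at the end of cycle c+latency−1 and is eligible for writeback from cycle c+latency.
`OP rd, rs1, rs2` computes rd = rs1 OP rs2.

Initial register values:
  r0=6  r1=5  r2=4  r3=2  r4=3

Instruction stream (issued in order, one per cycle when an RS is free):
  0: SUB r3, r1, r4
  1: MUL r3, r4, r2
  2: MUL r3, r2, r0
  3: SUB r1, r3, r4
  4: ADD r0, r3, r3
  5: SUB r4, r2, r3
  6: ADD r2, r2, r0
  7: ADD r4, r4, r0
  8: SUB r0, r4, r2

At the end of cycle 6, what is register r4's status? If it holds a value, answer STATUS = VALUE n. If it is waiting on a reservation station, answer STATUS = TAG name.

STATUS = TAG Add3

cycle 1: issue SUB r3<-Add1 // r0:6,r1:5,r2:4,r3:Add1,r4:3
cycle 2: issue MUL r3<-Mul1 // r0:6,r1:5,r2:4,r3:Mul1,r4:3
cycle 3: issue MUL r3<-Mul2 // r0:6,r1:5,r2:4,r3:Mul2,r4:3
cycle 4: CDB Add1=2; issue SUB r1<-Add1 // r0:6,r1:Add1,r2:4,r3:Mul2,r4:3
cycle 5: issue ADD r0<-Add2 // r0:Add2,r1:Add1,r2:4,r3:Mul2,r4:3
cycle 6: CDB Mul1=12; issue SUB r4<-Add3 // r0:Add2,r1:Add1,r2:4,r3:Mul2,r4:Add3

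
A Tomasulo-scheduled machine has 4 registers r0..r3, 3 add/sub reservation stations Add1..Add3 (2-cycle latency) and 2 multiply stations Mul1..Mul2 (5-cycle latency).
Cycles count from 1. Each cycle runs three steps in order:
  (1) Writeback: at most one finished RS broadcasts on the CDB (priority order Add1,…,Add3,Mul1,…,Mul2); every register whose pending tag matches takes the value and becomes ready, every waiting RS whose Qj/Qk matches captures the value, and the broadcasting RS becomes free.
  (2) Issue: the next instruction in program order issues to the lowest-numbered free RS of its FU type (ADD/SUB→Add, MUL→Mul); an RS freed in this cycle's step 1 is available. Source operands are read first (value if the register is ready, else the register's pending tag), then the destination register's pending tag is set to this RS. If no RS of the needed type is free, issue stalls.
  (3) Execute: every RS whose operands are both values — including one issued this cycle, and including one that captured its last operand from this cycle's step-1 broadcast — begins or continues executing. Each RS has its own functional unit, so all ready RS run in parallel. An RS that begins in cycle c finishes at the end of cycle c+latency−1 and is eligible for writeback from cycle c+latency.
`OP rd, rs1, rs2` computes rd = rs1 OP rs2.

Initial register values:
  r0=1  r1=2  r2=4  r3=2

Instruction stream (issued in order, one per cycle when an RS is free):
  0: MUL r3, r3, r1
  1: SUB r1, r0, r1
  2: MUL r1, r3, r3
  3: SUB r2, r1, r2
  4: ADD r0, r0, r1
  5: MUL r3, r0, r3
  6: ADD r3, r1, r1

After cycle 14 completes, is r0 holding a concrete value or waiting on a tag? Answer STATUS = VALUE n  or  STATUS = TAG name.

c1: issue MUL r3<-Mul1 | r0:1,r1:2,r2:4,r3:Mul1
c2: issue SUB r1<-Add1 | r0:1,r1:Add1,r2:4,r3:Mul1
c3: issue MUL r1<-Mul2 | r0:1,r1:Mul2,r2:4,r3:Mul1
c4: CDB Add1=-1; issue SUB r2<-Add1 | r0:1,r1:Mul2,r2:Add1,r3:Mul1
c5: issue ADD r0<-Add2 | r0:Add2,r1:Mul2,r2:Add1,r3:Mul1
c6: CDB Mul1=4; issue MUL r3<-Mul1 | r0:Add2,r1:Mul2,r2:Add1,r3:Mul1
c7: issue ADD r3<-Add3 | r0:Add2,r1:Mul2,r2:Add1,r3:Add3
c8: - | r0:Add2,r1:Mul2,r2:Add1,r3:Add3
c9: - | r0:Add2,r1:Mul2,r2:Add1,r3:Add3
c10: - | r0:Add2,r1:Mul2,r2:Add1,r3:Add3
c11: CDB Mul2=16 | r0:Add2,r1:16,r2:Add1,r3:Add3
c12: - | r0:Add2,r1:16,r2:Add1,r3:Add3
c13: CDB Add1=12 | r0:Add2,r1:16,r2:12,r3:Add3
c14: CDB Add2=17 | r0:17,r1:16,r2:12,r3:Add3

STATUS = VALUE 17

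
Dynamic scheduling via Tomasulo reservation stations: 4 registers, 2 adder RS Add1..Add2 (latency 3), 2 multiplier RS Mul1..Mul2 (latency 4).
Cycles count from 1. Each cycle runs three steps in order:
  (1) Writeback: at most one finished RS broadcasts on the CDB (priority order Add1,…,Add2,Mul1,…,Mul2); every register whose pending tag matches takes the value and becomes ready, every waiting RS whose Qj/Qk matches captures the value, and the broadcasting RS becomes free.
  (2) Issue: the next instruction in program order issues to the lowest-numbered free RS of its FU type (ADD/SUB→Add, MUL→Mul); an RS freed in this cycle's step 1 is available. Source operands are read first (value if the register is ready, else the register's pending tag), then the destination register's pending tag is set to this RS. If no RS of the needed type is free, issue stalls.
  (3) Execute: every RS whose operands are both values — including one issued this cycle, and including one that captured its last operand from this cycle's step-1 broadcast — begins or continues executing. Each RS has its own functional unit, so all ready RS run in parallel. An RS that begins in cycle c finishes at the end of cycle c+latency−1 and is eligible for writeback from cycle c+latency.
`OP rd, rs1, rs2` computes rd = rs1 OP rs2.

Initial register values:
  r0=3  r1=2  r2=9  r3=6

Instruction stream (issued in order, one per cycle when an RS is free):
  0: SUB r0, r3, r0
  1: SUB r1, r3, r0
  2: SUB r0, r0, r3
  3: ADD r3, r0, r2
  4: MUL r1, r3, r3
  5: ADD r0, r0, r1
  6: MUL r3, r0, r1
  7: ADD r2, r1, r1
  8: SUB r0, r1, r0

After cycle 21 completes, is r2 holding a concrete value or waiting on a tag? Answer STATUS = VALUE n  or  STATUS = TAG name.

c1: issue SUB r0<-Add1 | r0:Add1,r1:2,r2:9,r3:6
c2: issue SUB r1<-Add2 | r0:Add1,r1:Add2,r2:9,r3:6
c3: stall | r0:Add1,r1:Add2,r2:9,r3:6
c4: CDB Add1=3; issue SUB r0<-Add1 | r0:Add1,r1:Add2,r2:9,r3:6
c5: stall | r0:Add1,r1:Add2,r2:9,r3:6
c6: stall | r0:Add1,r1:Add2,r2:9,r3:6
c7: CDB Add1=-3; issue ADD r3<-Add1 | r0:-3,r1:Add2,r2:9,r3:Add1
c8: CDB Add2=3; issue MUL r1<-Mul1 | r0:-3,r1:Mul1,r2:9,r3:Add1
c9: issue ADD r0<-Add2 | r0:Add2,r1:Mul1,r2:9,r3:Add1
c10: CDB Add1=6; issue MUL r3<-Mul2 | r0:Add2,r1:Mul1,r2:9,r3:Mul2
c11: issue ADD r2<-Add1 | r0:Add2,r1:Mul1,r2:Add1,r3:Mul2
c12: stall | r0:Add2,r1:Mul1,r2:Add1,r3:Mul2
c13: stall | r0:Add2,r1:Mul1,r2:Add1,r3:Mul2
c14: CDB Mul1=36; stall | r0:Add2,r1:36,r2:Add1,r3:Mul2
c15: stall | r0:Add2,r1:36,r2:Add1,r3:Mul2
c16: stall | r0:Add2,r1:36,r2:Add1,r3:Mul2
c17: CDB Add1=72; issue SUB r0<-Add1 | r0:Add1,r1:36,r2:72,r3:Mul2
c18: CDB Add2=33 | r0:Add1,r1:36,r2:72,r3:Mul2
c19: - | r0:Add1,r1:36,r2:72,r3:Mul2
c20: - | r0:Add1,r1:36,r2:72,r3:Mul2
c21: CDB Add1=3 | r0:3,r1:36,r2:72,r3:Mul2

STATUS = VALUE 72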